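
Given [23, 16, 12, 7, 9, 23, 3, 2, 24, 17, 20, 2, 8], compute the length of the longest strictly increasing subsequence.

Let dp[i] be the longest increasing subsequence ending at position i. Then dp = [1, 1, 1, 1, 2, 3, 1, 1, 4, 3, 4, 1, 2].
The maximum is 4; one witness is 7, 9, 23, 24 at positions 4,5,6,9.

4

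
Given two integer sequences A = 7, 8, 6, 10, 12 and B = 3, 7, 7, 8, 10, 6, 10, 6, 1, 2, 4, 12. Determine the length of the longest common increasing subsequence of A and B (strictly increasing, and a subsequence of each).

For each value that appears in both, track the longest common increasing run ending there.
The best achievable length is 4; one witness is 7, 8, 10, 12 (A-positions 1,2,4,5, B-positions 2,4,5,12).

4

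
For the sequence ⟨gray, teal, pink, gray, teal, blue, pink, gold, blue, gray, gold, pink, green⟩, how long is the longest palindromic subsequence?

Using dp[i][j] = 2 + dp[i+1][j−1] if the ends match, else max(dp[i+1][j], dp[i][j−1]):
dp[1][13] = 7. A witness is pink gray blue gold blue gray pink at positions 3,4,6,8,9,10,12.

7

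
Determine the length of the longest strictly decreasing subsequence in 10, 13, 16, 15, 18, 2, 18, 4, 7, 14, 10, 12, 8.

5

Scanning left to right, the best length ending at each element is: 10→1, 13→1, 16→1, 15→2, 18→1, 2→3, 18→1, 4→3, 7→3, 14→3, 10→4, 12→4, 8→5.
So the longest decreasing subsequence has length 5, e.g. 16, 15, 14, 10, 8.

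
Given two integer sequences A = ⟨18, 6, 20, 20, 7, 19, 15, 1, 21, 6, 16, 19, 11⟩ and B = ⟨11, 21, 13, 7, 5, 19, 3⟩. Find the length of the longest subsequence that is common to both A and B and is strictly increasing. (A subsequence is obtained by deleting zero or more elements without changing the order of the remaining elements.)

2

For each value that appears in both, track the longest common increasing run ending there.
The best achievable length is 2; one witness is 7, 19 (A-positions 5,6, B-positions 4,6).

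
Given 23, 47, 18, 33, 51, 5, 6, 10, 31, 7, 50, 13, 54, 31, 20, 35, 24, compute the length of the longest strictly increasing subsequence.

Scanning left to right, the best length ending at each element is: 23→1, 47→2, 18→1, 33→2, 51→3, 5→1, 6→2, 10→3, 31→4, 7→3, 50→5, 13→4, 54→6, 31→5, 20→5, 35→6, 24→6.
So the longest increasing subsequence has length 6, e.g. 5, 6, 10, 31, 50, 54.

6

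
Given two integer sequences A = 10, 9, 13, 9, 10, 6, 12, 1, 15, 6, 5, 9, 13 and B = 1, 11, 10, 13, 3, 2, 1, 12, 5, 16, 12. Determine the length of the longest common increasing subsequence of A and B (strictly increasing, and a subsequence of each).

A longest common strictly increasing subsequence is 10, 13 (length 2); it appears in order in both A and B, and no longer such subsequence exists.

2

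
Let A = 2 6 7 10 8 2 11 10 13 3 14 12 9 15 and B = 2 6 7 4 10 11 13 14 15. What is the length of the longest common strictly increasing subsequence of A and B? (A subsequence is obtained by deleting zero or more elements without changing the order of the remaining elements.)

8

A longest common strictly increasing subsequence is 2, 6, 7, 10, 11, 13, 14, 15 (length 8); it appears in order in both A and B, and no longer such subsequence exists.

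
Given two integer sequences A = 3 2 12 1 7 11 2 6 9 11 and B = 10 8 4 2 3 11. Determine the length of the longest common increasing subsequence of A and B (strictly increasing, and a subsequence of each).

For each value that appears in both, track the longest common increasing run ending there.
The best achievable length is 2; one witness is 2, 11 (A-positions 2,6, B-positions 4,6).

2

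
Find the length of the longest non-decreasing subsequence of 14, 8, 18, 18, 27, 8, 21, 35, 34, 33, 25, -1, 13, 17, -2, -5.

5

Let dp[i] be the longest non-decreasing subsequence ending at position i. Then dp = [1, 1, 2, 3, 4, 2, 4, 5, 5, 5, 5, 1, 3, 4, 1, 1].
The maximum is 5; one witness is 14, 18, 18, 27, 35 at positions 1,3,4,5,8.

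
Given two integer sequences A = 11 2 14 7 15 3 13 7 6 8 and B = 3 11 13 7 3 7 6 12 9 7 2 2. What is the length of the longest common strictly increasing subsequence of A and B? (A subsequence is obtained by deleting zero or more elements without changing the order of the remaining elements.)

A longest common strictly increasing subsequence is 3, 13 (length 2); it appears in order in both A and B, and no longer such subsequence exists.

2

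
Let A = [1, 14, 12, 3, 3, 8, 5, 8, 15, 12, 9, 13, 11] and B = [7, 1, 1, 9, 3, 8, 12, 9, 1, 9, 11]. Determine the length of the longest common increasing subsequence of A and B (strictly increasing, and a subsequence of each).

A longest common strictly increasing subsequence is 1, 3, 8, 9, 11 (length 5); it appears in order in both A and B, and no longer such subsequence exists.

5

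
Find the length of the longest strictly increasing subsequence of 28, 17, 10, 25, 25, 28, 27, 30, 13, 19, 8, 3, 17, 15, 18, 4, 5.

Let dp[i] be the longest increasing subsequence ending at position i. Then dp = [1, 1, 1, 2, 2, 3, 3, 4, 2, 3, 1, 1, 3, 3, 4, 2, 3].
The maximum is 4; one witness is 17, 25, 28, 30 at positions 2,4,6,8.

4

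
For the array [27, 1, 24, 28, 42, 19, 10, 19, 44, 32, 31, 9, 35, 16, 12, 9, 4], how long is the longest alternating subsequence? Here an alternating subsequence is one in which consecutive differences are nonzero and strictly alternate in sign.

8

Track the best alternating length ending on an up-step vs a down-step at each position: up/down = 1/1, 1/2, 3/2, 3/1, 3/1, 3/4, 3/4, 5/4, 5/1, 5/6, 5/6, 3/6, 7/6, 7/8, 7/8, 3/8, 3/8.
The maximum over both is 8; one such subsequence is 27, 1, 24, 19, 44, 32, 35, 16.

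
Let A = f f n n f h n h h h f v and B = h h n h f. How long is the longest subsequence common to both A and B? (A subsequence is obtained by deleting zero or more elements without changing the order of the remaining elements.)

A longest common subsequence is hnhf (length 4); the LCS DP confirms no longer common subsequence exists.

4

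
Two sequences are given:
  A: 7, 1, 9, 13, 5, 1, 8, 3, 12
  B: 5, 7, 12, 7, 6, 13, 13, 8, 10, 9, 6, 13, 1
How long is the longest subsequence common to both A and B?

4

Backtracking the LCS table gives one alignment: 7 (A1,B4) → 9 (A3,B10) → 13 (A4,B12) → 1 (A6,B13).
So the longest common subsequence has length 4.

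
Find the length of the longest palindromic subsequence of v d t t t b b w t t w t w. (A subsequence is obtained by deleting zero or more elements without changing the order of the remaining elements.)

Using dp[i][j] = 2 + dp[i+1][j−1] if the ends match, else max(dp[i+1][j], dp[i][j−1]):
dp[1][13] = 8. A witness is tttbbttt at positions 3,4,5,6,7,9,10,12.

8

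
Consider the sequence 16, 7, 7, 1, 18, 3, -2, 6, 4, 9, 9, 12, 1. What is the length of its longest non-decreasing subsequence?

Let dp[i] be the longest non-decreasing subsequence ending at position i. Then dp = [1, 1, 2, 1, 3, 2, 1, 3, 3, 4, 5, 6, 2].
The maximum is 6; one witness is 1, 3, 6, 9, 9, 12 at positions 4,6,8,10,11,12.

6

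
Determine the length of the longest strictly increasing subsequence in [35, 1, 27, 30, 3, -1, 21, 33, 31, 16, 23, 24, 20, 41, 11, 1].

One longest increasing subsequence is 1, 3, 21, 23, 24, 41 (positions 2,5,7,11,12,14), of length 6; no longer one exists.

6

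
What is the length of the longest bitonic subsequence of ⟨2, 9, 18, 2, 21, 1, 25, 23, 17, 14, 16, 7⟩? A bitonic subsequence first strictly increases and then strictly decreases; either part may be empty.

9

One longest bitonic subsequence is 2, 9, 18, 21, 25, 23, 17, 16, 7 (positions 1,2,3,5,7,8,9,11,12): it rises to 25 then falls. Length 9 is optimal.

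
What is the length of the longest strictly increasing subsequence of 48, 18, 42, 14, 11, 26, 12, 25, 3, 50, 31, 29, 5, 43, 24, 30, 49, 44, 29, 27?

6

One longest increasing subsequence is 11, 12, 25, 31, 43, 49 (positions 5,7,8,11,14,17), of length 6; no longer one exists.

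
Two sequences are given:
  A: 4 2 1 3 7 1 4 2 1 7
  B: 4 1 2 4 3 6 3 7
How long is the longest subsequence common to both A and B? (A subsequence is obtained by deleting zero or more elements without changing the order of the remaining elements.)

4

A longest common subsequence is 4, 2, 3, 7 (length 4); the LCS DP confirms no longer common subsequence exists.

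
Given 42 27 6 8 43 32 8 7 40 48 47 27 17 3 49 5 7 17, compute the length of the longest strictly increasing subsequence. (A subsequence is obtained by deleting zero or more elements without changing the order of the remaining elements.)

Let dp[i] be the longest increasing subsequence ending at position i. Then dp = [1, 1, 1, 2, 3, 3, 2, 2, 4, 5, 5, 3, 3, 1, 6, 2, 3, 4].
The maximum is 6; one witness is 6, 8, 32, 40, 48, 49 at positions 3,4,6,9,10,15.

6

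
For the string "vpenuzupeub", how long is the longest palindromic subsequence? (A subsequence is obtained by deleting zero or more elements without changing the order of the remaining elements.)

One longest palindromic subsequence is euzue (positions 3,5,6,7,9); it reads the same forward and backward, and the interval DP gives dp[1][11] = 5.

5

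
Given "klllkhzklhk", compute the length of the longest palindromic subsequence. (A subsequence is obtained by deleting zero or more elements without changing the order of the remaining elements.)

One longest palindromic subsequence is klkzklk (positions 1,4,5,7,8,9,11); it reads the same forward and backward, and the interval DP gives dp[1][11] = 7.

7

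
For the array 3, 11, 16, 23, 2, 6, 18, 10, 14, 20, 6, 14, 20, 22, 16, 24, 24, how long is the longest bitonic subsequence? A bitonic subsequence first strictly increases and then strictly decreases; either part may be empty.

Let inc[i] be the LIS ending at i and dec[i] the longest strictly decreasing subsequence starting at i. inc = [1, 2, 3, 4, 1, 2, 4, 3, 4, 5, 2, 4, 5, 6, 5, 7, 7], dec = [2, 3, 3, 4, 1, 1, 3, 2, 2, 2, 1, 1, 2, 2, 1, 1, 1].
max_i inc[i]+dec[i]−1 = 7, with one witness 3, 11, 16, 23, 18, 14, 6.

7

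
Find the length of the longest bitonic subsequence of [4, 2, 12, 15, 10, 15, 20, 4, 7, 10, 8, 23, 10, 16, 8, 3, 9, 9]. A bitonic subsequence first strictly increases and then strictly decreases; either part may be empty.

8

One longest bitonic subsequence is 4, 12, 15, 20, 23, 16, 8, 3 (positions 1,3,4,7,12,14,15,16): it rises to 23 then falls. Length 8 is optimal.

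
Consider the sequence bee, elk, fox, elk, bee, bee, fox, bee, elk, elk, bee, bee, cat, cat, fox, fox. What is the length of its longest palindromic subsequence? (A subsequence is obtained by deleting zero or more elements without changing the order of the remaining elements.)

9

One longest palindromic subsequence is bee elk elk bee fox bee elk elk bee (positions 1,2,4,5,7,8,9,10,12); it reads the same forward and backward, and the interval DP gives dp[1][16] = 9.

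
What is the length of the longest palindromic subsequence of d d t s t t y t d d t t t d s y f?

One longest palindromic subsequence is stttddttts (positions 4,5,6,8,9,10,11,12,13,15); it reads the same forward and backward, and the interval DP gives dp[1][17] = 10.

10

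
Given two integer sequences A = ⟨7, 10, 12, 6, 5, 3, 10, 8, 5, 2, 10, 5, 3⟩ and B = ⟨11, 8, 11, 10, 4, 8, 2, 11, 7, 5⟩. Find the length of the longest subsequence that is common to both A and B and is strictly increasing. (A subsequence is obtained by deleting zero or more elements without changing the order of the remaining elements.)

2

A longest common strictly increasing subsequence is 8, 10 (length 2); it appears in order in both A and B, and no longer such subsequence exists.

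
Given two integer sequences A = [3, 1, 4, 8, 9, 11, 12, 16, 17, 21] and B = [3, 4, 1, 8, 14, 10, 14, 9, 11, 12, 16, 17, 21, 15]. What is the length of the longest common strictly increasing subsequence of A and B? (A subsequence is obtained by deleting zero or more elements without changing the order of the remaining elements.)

9

A longest common strictly increasing subsequence is 3, 4, 8, 9, 11, 12, 16, 17, 21 (length 9); it appears in order in both A and B, and no longer such subsequence exists.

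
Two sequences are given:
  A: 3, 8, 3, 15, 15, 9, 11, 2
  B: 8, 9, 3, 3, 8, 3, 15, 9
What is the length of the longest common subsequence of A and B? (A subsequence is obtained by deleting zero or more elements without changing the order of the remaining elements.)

Backtracking the LCS table gives one alignment: 3 (A1,B4) → 8 (A2,B5) → 3 (A3,B6) → 15 (A5,B7) → 9 (A6,B8).
So the longest common subsequence has length 5.

5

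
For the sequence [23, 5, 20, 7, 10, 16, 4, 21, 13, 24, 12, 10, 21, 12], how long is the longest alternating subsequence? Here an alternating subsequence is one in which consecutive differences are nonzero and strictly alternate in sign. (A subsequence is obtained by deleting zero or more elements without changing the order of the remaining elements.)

12

Track the best alternating length ending on an up-step vs a down-step at each position: up/down = 1/1, 1/2, 3/2, 3/4, 5/4, 5/4, 1/6, 7/2, 7/8, 9/1, 7/10, 7/10, 11/10, 11/12.
The maximum over both is 12; one such subsequence is 23, 5, 20, 7, 10, 4, 21, 13, 24, 12, 21, 12.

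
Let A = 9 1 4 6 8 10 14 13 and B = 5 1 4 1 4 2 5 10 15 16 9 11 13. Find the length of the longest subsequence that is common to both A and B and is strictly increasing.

A longest common strictly increasing subsequence is 1, 4, 10, 13 (length 4); it appears in order in both A and B, and no longer such subsequence exists.

4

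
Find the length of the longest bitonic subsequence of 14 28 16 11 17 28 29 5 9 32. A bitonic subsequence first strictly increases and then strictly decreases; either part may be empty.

One longest bitonic subsequence is 14, 16, 17, 28, 29, 9 (positions 1,3,5,6,7,9): it rises to 29 then falls. Length 6 is optimal.

6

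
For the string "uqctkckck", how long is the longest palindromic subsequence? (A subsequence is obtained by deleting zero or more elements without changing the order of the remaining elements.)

5

One longest palindromic subsequence is kckck (positions 5,6,7,8,9); it reads the same forward and backward, and the interval DP gives dp[1][9] = 5.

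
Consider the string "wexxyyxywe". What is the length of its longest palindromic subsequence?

Using dp[i][j] = 2 + dp[i+1][j−1] if the ends match, else max(dp[i+1][j], dp[i][j−1]):
dp[1][10] = 6. A witness is exyyxe at positions 2,4,5,6,7,10.

6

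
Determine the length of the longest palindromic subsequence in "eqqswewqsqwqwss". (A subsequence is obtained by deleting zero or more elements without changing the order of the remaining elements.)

9

One longest palindromic subsequence is swwqsqwws (positions 4,5,7,8,9,10,11,13,15); it reads the same forward and backward, and the interval DP gives dp[1][15] = 9.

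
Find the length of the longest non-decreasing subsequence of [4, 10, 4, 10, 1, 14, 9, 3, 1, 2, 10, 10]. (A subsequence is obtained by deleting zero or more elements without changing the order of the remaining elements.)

Let dp[i] be the longest non-decreasing subsequence ending at position i. Then dp = [1, 2, 2, 3, 1, 4, 3, 2, 2, 3, 4, 5].
The maximum is 5; one witness is 4, 10, 10, 10, 10 at positions 1,2,4,11,12.

5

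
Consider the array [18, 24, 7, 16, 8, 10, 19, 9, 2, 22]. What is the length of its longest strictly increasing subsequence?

Scanning left to right, the best length ending at each element is: 18→1, 24→2, 7→1, 16→2, 8→2, 10→3, 19→4, 9→3, 2→1, 22→5.
So the longest increasing subsequence has length 5, e.g. 7, 8, 10, 19, 22.

5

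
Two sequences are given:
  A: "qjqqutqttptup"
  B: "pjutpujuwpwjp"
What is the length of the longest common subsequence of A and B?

6

A longest common subsequence is jutpup (length 6); the LCS DP confirms no longer common subsequence exists.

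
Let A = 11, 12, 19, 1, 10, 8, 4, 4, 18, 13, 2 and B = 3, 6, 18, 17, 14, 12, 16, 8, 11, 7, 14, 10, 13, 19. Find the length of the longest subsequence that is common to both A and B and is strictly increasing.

A longest common strictly increasing subsequence is 12, 13 (length 2); it appears in order in both A and B, and no longer such subsequence exists.

2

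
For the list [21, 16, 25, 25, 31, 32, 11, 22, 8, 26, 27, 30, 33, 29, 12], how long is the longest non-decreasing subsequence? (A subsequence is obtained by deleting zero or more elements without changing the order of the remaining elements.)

Let dp[i] be the longest non-decreasing subsequence ending at position i. Then dp = [1, 1, 2, 3, 4, 5, 1, 2, 1, 4, 5, 6, 7, 6, 2].
The maximum is 7; one witness is 21, 25, 25, 26, 27, 30, 33 at positions 1,3,4,10,11,12,13.

7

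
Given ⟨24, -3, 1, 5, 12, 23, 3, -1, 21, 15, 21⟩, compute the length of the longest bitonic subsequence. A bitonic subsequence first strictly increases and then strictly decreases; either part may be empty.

7

One longest bitonic subsequence is -3, 1, 5, 12, 23, 21, 15 (positions 2,3,4,5,6,9,10): it rises to 23 then falls. Length 7 is optimal.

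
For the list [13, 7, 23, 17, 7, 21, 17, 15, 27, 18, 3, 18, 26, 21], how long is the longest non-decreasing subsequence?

6

Let dp[i] be the longest non-decreasing subsequence ending at position i. Then dp = [1, 1, 2, 2, 2, 3, 3, 3, 4, 4, 1, 5, 6, 6].
The maximum is 6; one witness is 13, 17, 17, 18, 18, 26 at positions 1,4,7,10,12,13.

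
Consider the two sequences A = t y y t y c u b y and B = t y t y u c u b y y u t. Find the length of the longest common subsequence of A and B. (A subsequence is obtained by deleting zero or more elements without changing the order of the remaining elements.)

Backtracking the LCS table gives one alignment: t (A1,B1) → y (A3,B2) → t (A4,B3) → y (A5,B4) → c (A6,B6) → u (A7,B7) → b (A8,B8) → y (A9,B10).
So the longest common subsequence has length 8.

8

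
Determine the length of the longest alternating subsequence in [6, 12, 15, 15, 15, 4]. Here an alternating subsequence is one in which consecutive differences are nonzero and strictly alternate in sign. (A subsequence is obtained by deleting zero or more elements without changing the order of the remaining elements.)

A longest alternating subsequence is 6, 12, 4 (positions 1,2,6); its 2 consecutive differences strictly alternate in sign, and length 3 is optimal.

3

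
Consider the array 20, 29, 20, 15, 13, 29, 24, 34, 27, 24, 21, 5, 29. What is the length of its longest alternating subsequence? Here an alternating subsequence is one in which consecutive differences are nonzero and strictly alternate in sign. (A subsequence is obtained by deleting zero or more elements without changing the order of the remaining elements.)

8

Track the best alternating length ending on an up-step vs a down-step at each position: up/down = 1/1, 2/1, 1/3, 1/3, 1/3, 4/1, 4/5, 6/1, 6/7, 4/7, 4/7, 1/7, 8/7.
The maximum over both is 8; one such subsequence is 20, 29, 20, 29, 24, 34, 27, 29.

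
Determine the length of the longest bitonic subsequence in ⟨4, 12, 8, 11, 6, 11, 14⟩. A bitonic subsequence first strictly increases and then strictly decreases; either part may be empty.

4

Let inc[i] be the LIS ending at i and dec[i] the longest strictly decreasing subsequence starting at i. inc = [1, 2, 2, 3, 2, 3, 4], dec = [1, 3, 2, 2, 1, 1, 1].
max_i inc[i]+dec[i]−1 = 4, with one witness 4, 12, 11, 6.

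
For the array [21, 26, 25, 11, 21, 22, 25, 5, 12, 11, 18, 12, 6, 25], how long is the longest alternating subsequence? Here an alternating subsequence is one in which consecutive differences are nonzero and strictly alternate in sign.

Track the best alternating length ending on an up-step vs a down-step at each position: up/down = 1/1, 2/1, 2/3, 1/3, 4/3, 4/3, 4/3, 1/5, 6/5, 6/7, 8/5, 8/9, 6/9, 10/3.
The maximum over both is 10; one such subsequence is 21, 26, 11, 21, 5, 12, 11, 18, 12, 25.

10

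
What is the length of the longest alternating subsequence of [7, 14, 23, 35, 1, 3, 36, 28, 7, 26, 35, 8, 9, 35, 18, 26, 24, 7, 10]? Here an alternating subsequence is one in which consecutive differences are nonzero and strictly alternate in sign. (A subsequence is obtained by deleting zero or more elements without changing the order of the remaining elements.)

12

A longest alternating subsequence is 7, 14, 1, 36, 7, 26, 8, 35, 18, 26, 7, 10 (positions 1,2,5,7,9,10,12,14,15,16,18,19); its 11 consecutive differences strictly alternate in sign, and length 12 is optimal.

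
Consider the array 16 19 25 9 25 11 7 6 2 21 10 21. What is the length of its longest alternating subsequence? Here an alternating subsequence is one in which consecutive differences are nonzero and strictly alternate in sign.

8

Track the best alternating length ending on an up-step vs a down-step at each position: up/down = 1/1, 2/1, 2/1, 1/3, 4/1, 4/5, 1/5, 1/5, 1/5, 6/5, 6/7, 8/5.
The maximum over both is 8; one such subsequence is 16, 19, 9, 25, 11, 21, 10, 21.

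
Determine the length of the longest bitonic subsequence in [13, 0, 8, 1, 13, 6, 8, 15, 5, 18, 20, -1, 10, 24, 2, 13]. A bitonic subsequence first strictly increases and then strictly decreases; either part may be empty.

One longest bitonic subsequence is 0, 1, 6, 8, 15, 18, 20, 10, 2 (positions 2,4,6,7,8,10,11,13,15): it rises to 20 then falls. Length 9 is optimal.

9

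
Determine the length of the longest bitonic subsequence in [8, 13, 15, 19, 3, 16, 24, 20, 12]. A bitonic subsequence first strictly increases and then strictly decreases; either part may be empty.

Let inc[i] be the LIS ending at i and dec[i] the longest strictly decreasing subsequence starting at i. inc = [1, 2, 3, 4, 1, 4, 5, 5, 2], dec = [2, 2, 2, 3, 1, 2, 3, 2, 1].
max_i inc[i]+dec[i]−1 = 7, with one witness 8, 13, 15, 19, 24, 20, 12.

7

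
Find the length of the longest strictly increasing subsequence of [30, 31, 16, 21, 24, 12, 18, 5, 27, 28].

One longest increasing subsequence is 16, 21, 24, 27, 28 (positions 3,4,5,9,10), of length 5; no longer one exists.

5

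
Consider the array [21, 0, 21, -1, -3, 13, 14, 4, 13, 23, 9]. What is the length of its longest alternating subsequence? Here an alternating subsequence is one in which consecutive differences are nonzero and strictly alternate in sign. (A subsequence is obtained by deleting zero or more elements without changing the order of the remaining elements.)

Track the best alternating length ending on an up-step vs a down-step at each position: up/down = 1/1, 1/2, 3/1, 1/4, 1/4, 5/4, 5/4, 5/6, 7/6, 7/1, 7/8.
The maximum over both is 8; one such subsequence is 21, 0, 21, -1, 13, 4, 13, 9.

8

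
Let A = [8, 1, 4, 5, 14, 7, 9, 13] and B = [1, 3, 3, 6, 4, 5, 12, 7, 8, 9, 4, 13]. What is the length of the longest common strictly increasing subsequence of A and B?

6

A longest common strictly increasing subsequence is 1, 4, 5, 7, 9, 13 (length 6); it appears in order in both A and B, and no longer such subsequence exists.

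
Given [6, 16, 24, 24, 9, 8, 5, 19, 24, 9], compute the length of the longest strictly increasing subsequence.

Scanning left to right, the best length ending at each element is: 6→1, 16→2, 24→3, 24→3, 9→2, 8→2, 5→1, 19→3, 24→4, 9→3.
So the longest increasing subsequence has length 4, e.g. 6, 16, 19, 24.

4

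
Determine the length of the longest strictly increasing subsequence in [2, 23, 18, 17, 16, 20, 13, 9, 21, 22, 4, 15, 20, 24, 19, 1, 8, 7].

6

Scanning left to right, the best length ending at each element is: 2→1, 23→2, 18→2, 17→2, 16→2, 20→3, 13→2, 9→2, 21→4, 22→5, 4→2, 15→3, 20→4, 24→6, 19→4, 1→1, 8→3, 7→3.
So the longest increasing subsequence has length 6, e.g. 2, 18, 20, 21, 22, 24.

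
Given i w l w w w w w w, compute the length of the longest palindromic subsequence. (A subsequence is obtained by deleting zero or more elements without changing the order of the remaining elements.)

Using dp[i][j] = 2 + dp[i+1][j−1] if the ends match, else max(dp[i+1][j], dp[i][j−1]):
dp[1][9] = 7. A witness is wwwwwww at positions 2,4,5,6,7,8,9.

7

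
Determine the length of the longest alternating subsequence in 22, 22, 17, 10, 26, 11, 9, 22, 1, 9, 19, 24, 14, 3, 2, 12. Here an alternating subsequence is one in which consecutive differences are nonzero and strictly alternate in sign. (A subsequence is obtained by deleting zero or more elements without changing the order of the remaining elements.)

9

Track the best alternating length ending on an up-step vs a down-step at each position: up/down = 1/1, 1/1, 1/2, 1/2, 3/1, 3/4, 1/4, 5/4, 1/6, 7/6, 7/6, 7/4, 7/8, 7/8, 7/8, 9/8.
The maximum over both is 9; one such subsequence is 22, 17, 26, 11, 22, 1, 9, 3, 12.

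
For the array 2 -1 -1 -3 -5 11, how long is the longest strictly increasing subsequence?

2

Let dp[i] be the longest increasing subsequence ending at position i. Then dp = [1, 1, 1, 1, 1, 2].
The maximum is 2; one witness is 2, 11 at positions 1,6.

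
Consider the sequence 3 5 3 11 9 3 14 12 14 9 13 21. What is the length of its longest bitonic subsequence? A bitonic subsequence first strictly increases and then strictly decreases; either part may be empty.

6

One longest bitonic subsequence is 3, 5, 11, 14, 12, 9 (positions 1,2,4,7,8,10): it rises to 14 then falls. Length 6 is optimal.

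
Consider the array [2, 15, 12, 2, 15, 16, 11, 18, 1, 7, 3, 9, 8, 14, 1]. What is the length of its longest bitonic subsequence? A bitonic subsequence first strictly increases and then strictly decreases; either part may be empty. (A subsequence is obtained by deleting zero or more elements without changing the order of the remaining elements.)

8

One longest bitonic subsequence is 2, 12, 15, 16, 11, 9, 8, 1 (positions 1,3,5,6,7,12,13,15): it rises to 16 then falls. Length 8 is optimal.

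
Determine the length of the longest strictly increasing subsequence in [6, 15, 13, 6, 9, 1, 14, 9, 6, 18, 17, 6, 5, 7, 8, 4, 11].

Scanning left to right, the best length ending at each element is: 6→1, 15→2, 13→2, 6→1, 9→2, 1→1, 14→3, 9→2, 6→2, 18→4, 17→4, 6→2, 5→2, 7→3, 8→4, 4→2, 11→5.
So the longest increasing subsequence has length 5, e.g. 1, 6, 7, 8, 11.

5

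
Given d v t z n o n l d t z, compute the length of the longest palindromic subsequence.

One longest palindromic subsequence is znonz (positions 4,5,6,7,11); it reads the same forward and backward, and the interval DP gives dp[1][11] = 5.

5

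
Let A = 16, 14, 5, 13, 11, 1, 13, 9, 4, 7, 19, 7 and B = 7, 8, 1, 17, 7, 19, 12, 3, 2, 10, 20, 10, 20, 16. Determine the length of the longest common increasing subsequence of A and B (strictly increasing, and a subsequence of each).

A longest common strictly increasing subsequence is 1, 7, 19 (length 3); it appears in order in both A and B, and no longer such subsequence exists.

3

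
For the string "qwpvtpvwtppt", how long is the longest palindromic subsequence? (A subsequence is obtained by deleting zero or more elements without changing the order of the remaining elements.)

Using dp[i][j] = 2 + dp[i+1][j−1] if the ends match, else max(dp[i+1][j], dp[i][j−1]):
dp[1][12] = 5. A witness is tpppt at positions 5,6,10,11,12.

5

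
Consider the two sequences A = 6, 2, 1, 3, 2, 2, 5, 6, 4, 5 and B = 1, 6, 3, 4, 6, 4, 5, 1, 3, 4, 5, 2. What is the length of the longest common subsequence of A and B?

5

Backtracking the LCS table gives one alignment: 6 (A1,B5) → 1 (A3,B8) → 3 (A4,B9) → 4 (A9,B10) → 5 (A10,B11).
So the longest common subsequence has length 5.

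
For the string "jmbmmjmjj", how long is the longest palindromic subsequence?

One longest palindromic subsequence is jmmmmj (positions 1,2,4,5,7,9); it reads the same forward and backward, and the interval DP gives dp[1][9] = 6.

6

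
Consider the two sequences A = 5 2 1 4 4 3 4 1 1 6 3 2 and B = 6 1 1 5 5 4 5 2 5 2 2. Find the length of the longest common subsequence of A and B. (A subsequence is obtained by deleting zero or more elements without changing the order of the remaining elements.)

3

Backtracking the LCS table gives one alignment: 5 (A1,B9) → 2 (A2,B10) → 2 (A12,B11).
So the longest common subsequence has length 3.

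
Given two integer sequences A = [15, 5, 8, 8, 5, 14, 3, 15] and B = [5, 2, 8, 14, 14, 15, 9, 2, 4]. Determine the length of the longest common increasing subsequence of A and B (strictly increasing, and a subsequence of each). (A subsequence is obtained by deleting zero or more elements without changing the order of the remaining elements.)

For each value that appears in both, track the longest common increasing run ending there.
The best achievable length is 4; one witness is 5, 8, 14, 15 (A-positions 2,3,6,8, B-positions 1,3,4,6).

4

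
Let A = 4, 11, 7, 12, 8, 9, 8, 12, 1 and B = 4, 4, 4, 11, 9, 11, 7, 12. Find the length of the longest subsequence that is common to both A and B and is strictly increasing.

3

A longest common strictly increasing subsequence is 4, 11, 12 (length 3); it appears in order in both A and B, and no longer such subsequence exists.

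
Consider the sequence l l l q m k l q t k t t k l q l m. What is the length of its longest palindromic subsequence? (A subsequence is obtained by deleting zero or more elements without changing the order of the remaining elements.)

10

One longest palindromic subsequence is mlqkttkqlm (positions 5,7,8,10,11,12,13,15,16,17); it reads the same forward and backward, and the interval DP gives dp[1][17] = 10.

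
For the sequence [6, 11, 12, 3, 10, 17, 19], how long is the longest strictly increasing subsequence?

One longest increasing subsequence is 6, 11, 12, 17, 19 (positions 1,2,3,6,7), of length 5; no longer one exists.

5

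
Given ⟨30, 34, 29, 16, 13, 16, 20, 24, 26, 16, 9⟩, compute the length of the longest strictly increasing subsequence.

Scanning left to right, the best length ending at each element is: 30→1, 34→2, 29→1, 16→1, 13→1, 16→2, 20→3, 24→4, 26→5, 16→2, 9→1.
So the longest increasing subsequence has length 5, e.g. 13, 16, 20, 24, 26.

5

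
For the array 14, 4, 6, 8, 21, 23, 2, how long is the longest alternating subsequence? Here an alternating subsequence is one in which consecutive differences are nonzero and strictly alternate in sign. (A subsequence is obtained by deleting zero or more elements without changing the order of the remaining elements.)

Track the best alternating length ending on an up-step vs a down-step at each position: up/down = 1/1, 1/2, 3/2, 3/2, 3/1, 3/1, 1/4.
The maximum over both is 4; one such subsequence is 14, 4, 6, 2.

4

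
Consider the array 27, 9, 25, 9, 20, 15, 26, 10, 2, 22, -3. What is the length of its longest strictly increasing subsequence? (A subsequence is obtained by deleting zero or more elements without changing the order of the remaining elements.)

Let dp[i] be the longest increasing subsequence ending at position i. Then dp = [1, 1, 2, 1, 2, 2, 3, 2, 1, 3, 1].
The maximum is 3; one witness is 9, 25, 26 at positions 2,3,7.

3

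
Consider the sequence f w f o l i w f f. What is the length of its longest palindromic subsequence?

5

One longest palindromic subsequence is ffwff (positions 1,3,7,8,9); it reads the same forward and backward, and the interval DP gives dp[1][9] = 5.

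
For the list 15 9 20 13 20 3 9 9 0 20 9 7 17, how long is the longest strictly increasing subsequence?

3

One longest increasing subsequence is 9, 13, 20 (positions 2,4,5), of length 3; no longer one exists.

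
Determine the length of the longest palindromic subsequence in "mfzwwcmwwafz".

7

Using dp[i][j] = 2 + dp[i+1][j−1] if the ends match, else max(dp[i+1][j], dp[i][j−1]):
dp[1][12] = 7. A witness is zwwmwwz at positions 3,4,5,7,8,9,12.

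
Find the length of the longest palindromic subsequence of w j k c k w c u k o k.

Using dp[i][j] = 2 + dp[i+1][j−1] if the ends match, else max(dp[i+1][j], dp[i][j−1]):
dp[1][11] = 5. A witness is kkukk at positions 3,5,8,9,11.

5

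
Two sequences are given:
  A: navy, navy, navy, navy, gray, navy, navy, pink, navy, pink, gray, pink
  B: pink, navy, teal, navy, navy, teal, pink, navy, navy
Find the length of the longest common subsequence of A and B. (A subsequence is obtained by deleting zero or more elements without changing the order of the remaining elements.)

5

A longest common subsequence is navy, navy, navy, navy, navy (length 5); the LCS DP confirms no longer common subsequence exists.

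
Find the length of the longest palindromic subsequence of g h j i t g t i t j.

Using dp[i][j] = 2 + dp[i+1][j−1] if the ends match, else max(dp[i+1][j], dp[i][j−1]):
dp[1][10] = 7. A witness is jitgtij at positions 3,4,5,6,7,8,10.

7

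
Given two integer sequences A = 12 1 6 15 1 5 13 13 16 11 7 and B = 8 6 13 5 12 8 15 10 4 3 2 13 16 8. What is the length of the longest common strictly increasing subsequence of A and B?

For each value that appears in both, track the longest common increasing run ending there.
The best achievable length is 3; one witness is 6, 13, 16 (A-positions 3,7,9, B-positions 2,3,13).

3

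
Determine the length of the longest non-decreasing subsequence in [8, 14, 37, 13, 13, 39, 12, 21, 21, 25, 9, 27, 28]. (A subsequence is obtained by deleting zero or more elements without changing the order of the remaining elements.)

Let dp[i] be the longest non-decreasing subsequence ending at position i. Then dp = [1, 2, 3, 2, 3, 4, 2, 4, 5, 6, 2, 7, 8].
The maximum is 8; one witness is 8, 13, 13, 21, 21, 25, 27, 28 at positions 1,4,5,8,9,10,12,13.

8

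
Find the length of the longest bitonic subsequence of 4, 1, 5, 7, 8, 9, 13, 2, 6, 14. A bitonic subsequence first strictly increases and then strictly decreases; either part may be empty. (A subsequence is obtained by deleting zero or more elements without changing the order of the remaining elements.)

7

Let inc[i] be the LIS ending at i and dec[i] the longest strictly decreasing subsequence starting at i. inc = [1, 1, 2, 3, 4, 5, 6, 2, 3, 7], dec = [2, 1, 2, 2, 2, 2, 2, 1, 1, 1].
max_i inc[i]+dec[i]−1 = 7, with one witness 4, 5, 7, 8, 9, 13, 6.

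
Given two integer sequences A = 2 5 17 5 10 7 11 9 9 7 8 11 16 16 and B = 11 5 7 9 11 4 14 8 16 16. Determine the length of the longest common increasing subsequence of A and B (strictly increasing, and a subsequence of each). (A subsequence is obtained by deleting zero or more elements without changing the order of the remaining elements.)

For each value that appears in both, track the longest common increasing run ending there.
The best achievable length is 5; one witness is 5, 7, 9, 11, 16 (A-positions 2,6,8,12,13, B-positions 2,3,4,5,9).

5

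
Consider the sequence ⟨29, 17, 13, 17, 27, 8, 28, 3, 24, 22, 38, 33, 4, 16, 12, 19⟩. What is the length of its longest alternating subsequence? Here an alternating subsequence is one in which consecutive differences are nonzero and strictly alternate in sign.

Track the best alternating length ending on an up-step vs a down-step at each position: up/down = 1/1, 1/2, 1/2, 3/2, 3/2, 1/4, 5/2, 1/6, 7/6, 7/8, 9/1, 9/10, 7/10, 11/10, 11/12, 13/10.
The maximum over both is 13; one such subsequence is 29, 13, 17, 8, 28, 3, 24, 22, 38, 4, 16, 12, 19.

13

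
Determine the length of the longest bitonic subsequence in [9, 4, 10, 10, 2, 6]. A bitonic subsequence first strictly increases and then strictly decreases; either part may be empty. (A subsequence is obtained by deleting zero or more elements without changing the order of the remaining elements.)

3

Let inc[i] be the LIS ending at i and dec[i] the longest strictly decreasing subsequence starting at i. inc = [1, 1, 2, 2, 1, 2], dec = [3, 2, 2, 2, 1, 1].
max_i inc[i]+dec[i]−1 = 3, with one witness 9, 4, 2.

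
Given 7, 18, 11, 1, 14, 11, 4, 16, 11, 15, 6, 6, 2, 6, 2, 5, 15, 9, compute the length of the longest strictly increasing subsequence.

4

Scanning left to right, the best length ending at each element is: 7→1, 18→2, 11→2, 1→1, 14→3, 11→2, 4→2, 16→4, 11→3, 15→4, 6→3, 6→3, 2→2, 6→3, 2→2, 5→3, 15→4, 9→4.
So the longest increasing subsequence has length 4, e.g. 7, 11, 14, 16.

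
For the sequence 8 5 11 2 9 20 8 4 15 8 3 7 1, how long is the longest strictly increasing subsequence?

Let dp[i] be the longest increasing subsequence ending at position i. Then dp = [1, 1, 2, 1, 2, 3, 2, 2, 3, 3, 2, 3, 1].
The maximum is 3; one witness is 8, 11, 20 at positions 1,3,6.

3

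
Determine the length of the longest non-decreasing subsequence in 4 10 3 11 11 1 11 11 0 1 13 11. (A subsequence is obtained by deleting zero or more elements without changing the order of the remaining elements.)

7

One longest non-decreasing subsequence is 4, 10, 11, 11, 11, 11, 13 (positions 1,2,4,5,7,8,11), of length 7; no longer one exists.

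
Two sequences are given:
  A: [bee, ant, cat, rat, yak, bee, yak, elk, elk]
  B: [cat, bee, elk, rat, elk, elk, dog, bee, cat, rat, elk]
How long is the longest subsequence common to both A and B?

Backtracking the LCS table gives one alignment: bee (A1,B8) → cat (A3,B9) → rat (A4,B10) → elk (A9,B11).
So the longest common subsequence has length 4.

4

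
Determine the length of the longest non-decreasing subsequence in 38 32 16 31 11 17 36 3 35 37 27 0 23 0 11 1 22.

4

One longest non-decreasing subsequence is 16, 31, 36, 37 (positions 3,4,7,10), of length 4; no longer one exists.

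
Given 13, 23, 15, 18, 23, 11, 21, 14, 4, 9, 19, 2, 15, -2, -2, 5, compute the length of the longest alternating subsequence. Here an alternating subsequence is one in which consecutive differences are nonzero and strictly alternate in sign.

12

A longest alternating subsequence is 13, 23, 15, 18, 11, 21, 4, 9, 2, 15, -2, 5 (positions 1,2,3,4,6,7,9,10,12,13,14,16); its 11 consecutive differences strictly alternate in sign, and length 12 is optimal.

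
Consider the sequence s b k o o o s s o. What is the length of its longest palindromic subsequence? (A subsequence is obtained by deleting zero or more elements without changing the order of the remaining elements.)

5

One longest palindromic subsequence is sooos (positions 1,4,5,6,8); it reads the same forward and backward, and the interval DP gives dp[1][9] = 5.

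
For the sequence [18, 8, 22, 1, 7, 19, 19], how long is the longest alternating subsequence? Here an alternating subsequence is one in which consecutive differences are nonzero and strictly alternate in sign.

5

Track the best alternating length ending on an up-step vs a down-step at each position: up/down = 1/1, 1/2, 3/1, 1/4, 5/4, 5/4, 5/4.
The maximum over both is 5; one such subsequence is 18, 8, 22, 1, 7.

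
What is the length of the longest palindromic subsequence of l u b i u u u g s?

Using dp[i][j] = 2 + dp[i+1][j−1] if the ends match, else max(dp[i+1][j], dp[i][j−1]):
dp[1][9] = 4. A witness is uuuu at positions 2,5,6,7.

4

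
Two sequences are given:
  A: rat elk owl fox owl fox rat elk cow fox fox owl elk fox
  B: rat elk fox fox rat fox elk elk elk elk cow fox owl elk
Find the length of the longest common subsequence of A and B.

Backtracking the LCS table gives one alignment: rat (A1,B1) → elk (A2,B2) → fox (A4,B3) → fox (A6,B4) → rat (A7,B5) → elk (A8,B10) → cow (A9,B11) → fox (A11,B12) → owl (A12,B13) → elk (A13,B14).
So the longest common subsequence has length 10.

10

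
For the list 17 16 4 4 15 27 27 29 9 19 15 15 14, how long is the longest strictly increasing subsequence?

4

Scanning left to right, the best length ending at each element is: 17→1, 16→1, 4→1, 4→1, 15→2, 27→3, 27→3, 29→4, 9→2, 19→3, 15→3, 15→3, 14→3.
So the longest increasing subsequence has length 4, e.g. 4, 15, 27, 29.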